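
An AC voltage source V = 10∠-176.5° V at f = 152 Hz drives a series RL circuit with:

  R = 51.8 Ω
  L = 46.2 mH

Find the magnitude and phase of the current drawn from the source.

Step 1 — Angular frequency: ω = 2π·f = 2π·152 = 955 rad/s.
Step 2 — Component impedances:
  R: Z = R = 51.8 Ω
  L: Z = jωL = j·955·0.0462 = 0 + j44.12 Ω
Step 3 — Series combination: Z_total = R + L = 51.8 + j44.12 Ω = 68.04∠40.4° Ω.
Step 4 — Source phasor: V = 10∠-176.5° V = -9.981 - j0.6105 V.
Step 5 — Ohm's law: I = V / Z_total = (-9.981 - j0.6105) / (51.8 + j44.12) = -0.1175 + j0.08829 A.
Step 6 — Convert to polar: |I| = 0.147 A, ∠I = 143.1°.

I = 0.147∠143.1° A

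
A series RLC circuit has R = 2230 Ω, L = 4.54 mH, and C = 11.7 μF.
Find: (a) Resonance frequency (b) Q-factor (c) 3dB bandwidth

Step 1 — Resonance: ω₀ = 1/√(LC) = 1/√(0.00454·1.17e-05) = 4339 rad/s.
Step 2 — f₀ = ω₀/(2π) = 690.6 Hz.
Step 3 — Series Q: Q = ω₀L/R = 4339·0.00454/2230 = 0.008833.
Step 4 — Bandwidth: Δω = ω₀/Q = 4.912e+05 rad/s; BW = Δω/(2π) = 7.818e+04 Hz.

(a) f₀ = 690.6 Hz  (b) Q = 0.008833  (c) BW = 7.818e+04 Hz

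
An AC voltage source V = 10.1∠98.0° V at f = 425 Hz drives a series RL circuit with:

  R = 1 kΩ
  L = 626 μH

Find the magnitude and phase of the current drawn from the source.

Step 1 — Angular frequency: ω = 2π·f = 2π·425 = 2670 rad/s.
Step 2 — Component impedances:
  R: Z = R = 1000 Ω
  L: Z = jωL = j·2670·0.000626 = 0 + j1.672 Ω
Step 3 — Series combination: Z_total = R + L = 1000 + j1.672 Ω = 1000∠0.1° Ω.
Step 4 — Source phasor: V = 10.1∠98.0° V = -1.406 + j10 V.
Step 5 — Ohm's law: I = V / Z_total = (-1.406 + j10) / (1000 + j1.672) = -0.001389 + j0.01 A.
Step 6 — Convert to polar: |I| = 0.0101 A, ∠I = 97.9°.

I = 0.0101∠97.9° A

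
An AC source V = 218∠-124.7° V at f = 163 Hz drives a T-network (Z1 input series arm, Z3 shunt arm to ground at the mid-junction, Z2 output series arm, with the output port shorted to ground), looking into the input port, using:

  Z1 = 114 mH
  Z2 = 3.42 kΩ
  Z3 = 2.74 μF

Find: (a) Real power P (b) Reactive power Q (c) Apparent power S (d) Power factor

Step 1 — Angular frequency: ω = 2π·f = 2π·163 = 1024 rad/s.
Step 2 — Component impedances:
  Z1: Z = jωL = j·1024·0.114 = 0 + j116.8 Ω
  Z2: Z = R = 3420 Ω
  Z3: Z = 1/(jωC) = -j/(ω·C) = 0 - j356.4 Ω
Step 3 — With the output port shorted to ground, the output series arm Z2 runs from the junction to ground; the shunt arm Z3 also runs from the junction to ground. They appear in parallel: Z3 || Z2 = 36.73 - j352.5 Ω.
Step 4 — Series with input arm Z1: Z_in = Z1 + (Z3 || Z2) = 36.73 - j235.8 Ω = 238.6∠-81.1° Ω.
Step 5 — Source phasor: V = 218∠-124.7° V = -124.1 - j179.2 V.
Step 6 — Current: I = V / Z = 0.6621 - j0.6295 A = 0.9136∠-43.6° A.
Step 7 — Complex power: S = V·I* = 30.66 - j196.8 VA.
Step 8 — Real power: P = Re(S) = 30.66 W.
Step 9 — Reactive power: Q = Im(S) = -196.8 VAR.
Step 10 — Apparent power: |S| = 199.2 VA.
Step 11 — Power factor: PF = P/|S| = 0.1539 (leading).

(a) P = 30.66 W  (b) Q = -196.8 VAR  (c) S = 199.2 VA  (d) PF = 0.1539 (leading)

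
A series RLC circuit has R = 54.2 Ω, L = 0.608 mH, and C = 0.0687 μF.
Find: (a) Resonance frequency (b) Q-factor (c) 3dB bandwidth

Step 1 — Resonance: ω₀ = 1/√(LC) = 1/√(0.000608·6.87e-08) = 1.547e+05 rad/s.
Step 2 — f₀ = ω₀/(2π) = 2.463e+04 Hz.
Step 3 — Series Q: Q = ω₀L/R = 1.547e+05·0.000608/54.2 = 1.736.
Step 4 — Bandwidth: Δω = ω₀/Q = 8.914e+04 rad/s; BW = Δω/(2π) = 1.419e+04 Hz.

(a) f₀ = 2.463e+04 Hz  (b) Q = 1.736  (c) BW = 1.419e+04 Hz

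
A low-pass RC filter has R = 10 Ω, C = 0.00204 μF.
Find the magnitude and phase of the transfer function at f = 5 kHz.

Step 1 — Angular frequency: ω = 2π·5000 = 3.142e+04 rad/s.
Step 2 — Transfer function: H(jω) = 1/(1 + jωRC).
Step 3 — Denominator: 1 + jωRC = 1 + j·3.142e+04·10·2.04e-09 = 1 + j0.0006409.
Step 4 — H = 1 - j0.0006409.
Step 5 — Magnitude: |H| = 1 (-0.0 dB); phase: φ = -0.0°.

|H| = 1 (-0.0 dB), φ = -0.0°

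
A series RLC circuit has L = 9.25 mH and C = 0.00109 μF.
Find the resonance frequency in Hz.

Step 1 — Resonance condition Im(Z)=0 gives ω₀ = 1/√(LC).
Step 2 — ω₀ = 1/√(0.00925·1.09e-09) = 3.149e+05 rad/s.
Step 3 — f₀ = ω₀/(2π) = 5.012e+04 Hz.

f₀ = 5.012e+04 Hz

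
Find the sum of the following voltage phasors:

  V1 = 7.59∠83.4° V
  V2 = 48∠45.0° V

Step 1 — Convert each phasor to rectangular form:
  V1 = 7.59·(cos(83.4°) + j·sin(83.4°)) = 0.8724 + j7.54 V
  V2 = 48·(cos(45.0°) + j·sin(45.0°)) = 33.94 + j33.94 V
Step 2 — Sum components: V_total = 34.81 + j41.48 V.
Step 3 — Convert to polar: |V_total| = 54.15 V, ∠V_total = 50.0°.

V_total = 54.15∠50.0° V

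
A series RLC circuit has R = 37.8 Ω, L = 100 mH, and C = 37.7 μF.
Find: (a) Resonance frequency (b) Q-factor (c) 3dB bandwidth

Step 1 — Resonance condition Im(Z)=0 gives ω₀ = 1/√(LC).
Step 2 — ω₀ = 1/√(0.1·3.77e-05) = 515 rad/s.
Step 3 — f₀ = ω₀/(2π) = 81.97 Hz.
Step 4 — Series Q: Q = ω₀L/R = 515·0.1/37.8 = 1.363.
Step 5 — 3dB bandwidth: Δω = ω₀/Q = 378 rad/s; BW = Δω/(2π) = 60.16 Hz.

(a) f₀ = 81.97 Hz  (b) Q = 1.363  (c) BW = 60.16 Hz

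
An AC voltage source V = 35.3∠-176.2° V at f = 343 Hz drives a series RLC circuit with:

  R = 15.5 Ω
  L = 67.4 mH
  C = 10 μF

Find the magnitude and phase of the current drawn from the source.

Step 1 — Angular frequency: ω = 2π·f = 2π·343 = 2155 rad/s.
Step 2 — Component impedances:
  R: Z = R = 15.5 Ω
  L: Z = jωL = j·2155·0.0674 = 0 + j145.3 Ω
  C: Z = 1/(jωC) = -j/(ω·C) = 0 - j46.4 Ω
Step 3 — Series combination: Z_total = R + L + C = 15.5 + j98.86 Ω = 100.1∠81.1° Ω.
Step 4 — Source phasor: V = 35.3∠-176.2° V = -35.22 - j2.339 V.
Step 5 — Ohm's law: I = V / Z_total = (-35.22 - j2.339) / (15.5 + j98.86) = -0.07762 + j0.3441 A.
Step 6 — Convert to polar: |I| = 0.3528 A, ∠I = 102.7°.

I = 0.3528∠102.7° A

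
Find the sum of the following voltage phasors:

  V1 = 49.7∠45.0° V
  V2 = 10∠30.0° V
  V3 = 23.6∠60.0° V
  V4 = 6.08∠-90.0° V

Step 1 — Convert each phasor to rectangular form:
  V1 = 49.7·(cos(45.0°) + j·sin(45.0°)) = 35.14 + j35.14 V
  V2 = 10·(cos(30.0°) + j·sin(30.0°)) = 8.66 + j5 V
  V3 = 23.6·(cos(60.0°) + j·sin(60.0°)) = 11.8 + j20.44 V
  V4 = 6.08·(cos(-90.0°) + j·sin(-90.0°)) = 0 - j6.08 V
Step 2 — Sum components: V_total = 55.6 + j54.5 V.
Step 3 — Convert to polar: |V_total| = 77.86 V, ∠V_total = 44.4°.

V_total = 77.86∠44.4° V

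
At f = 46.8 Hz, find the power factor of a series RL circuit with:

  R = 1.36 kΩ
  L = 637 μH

Step 1 — Angular frequency: ω = 2π·f = 2π·46.8 = 294.1 rad/s.
Step 2 — Component impedances:
  R: Z = R = 1360 Ω
  L: Z = jωL = j·294.1·0.000637 = 0 + j0.1873 Ω
Step 3 — Series combination: Z_total = R + L = 1360 + j0.1873 Ω = 1360∠0.0° Ω.
Step 4 — Power factor: PF = cos(φ) = Re(Z)/|Z| = 1360/1360 = 1.
Step 5 — Type: Im(Z) = 0.1873 ⇒ lagging (phase φ = 0.0°).

PF = 1 (lagging, φ = 0.0°)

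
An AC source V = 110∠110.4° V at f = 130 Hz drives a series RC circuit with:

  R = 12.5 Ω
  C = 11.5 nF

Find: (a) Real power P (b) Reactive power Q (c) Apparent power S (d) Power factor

Step 1 — Angular frequency: ω = 2π·f = 2π·130 = 816.8 rad/s.
Step 2 — Component impedances:
  R: Z = R = 12.5 Ω
  C: Z = 1/(jωC) = -j/(ω·C) = 0 - j1.065e+05 Ω
Step 3 — Series combination: Z_total = R + C = 12.5 - j1.065e+05 Ω = 1.065e+05∠-90.0° Ω.
Step 4 — Source phasor: V = 110∠110.4° V = -38.34 + j103.1 V.
Step 5 — Current: I = V / Z = -0.0009685 - j0.0003601 A = 0.001033∠-159.6° A.
Step 6 — Complex power: S = V·I* = 1.335e-05 - j0.1137 VA.
Step 7 — Real power: P = Re(S) = 1.335e-05 W.
Step 8 — Reactive power: Q = Im(S) = -0.1137 VAR.
Step 9 — Apparent power: |S| = 0.1137 VA.
Step 10 — Power factor: PF = P/|S| = 0.0001174 (leading).

(a) P = 1.335e-05 W  (b) Q = -0.1137 VAR  (c) S = 0.1137 VA  (d) PF = 0.0001174 (leading)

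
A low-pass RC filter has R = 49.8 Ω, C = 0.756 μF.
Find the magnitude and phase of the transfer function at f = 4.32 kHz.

Step 1 — Angular frequency: ω = 2π·4320 = 2.714e+04 rad/s.
Step 2 — Transfer function: H(jω) = 1/(1 + jωRC).
Step 3 — Denominator: 1 + jωRC = 1 + j·2.714e+04·49.8·7.56e-07 = 1 + j1.022.
Step 4 — H = 0.4892 - j0.4999.
Step 5 — Magnitude: |H| = 0.6994 (-3.1 dB); phase: φ = -45.6°.

|H| = 0.6994 (-3.1 dB), φ = -45.6°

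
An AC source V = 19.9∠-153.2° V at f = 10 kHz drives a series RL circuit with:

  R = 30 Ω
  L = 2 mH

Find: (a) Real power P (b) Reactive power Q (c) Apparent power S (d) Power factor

Step 1 — Angular frequency: ω = 2π·f = 2π·1e+04 = 6.283e+04 rad/s.
Step 2 — Component impedances:
  R: Z = R = 30 Ω
  L: Z = jωL = j·6.283e+04·0.002 = 0 + j125.7 Ω
Step 3 — Series combination: Z_total = R + L = 30 + j125.7 Ω = 129.2∠76.6° Ω.
Step 4 — Source phasor: V = 19.9∠-153.2° V = -17.76 - j8.972 V.
Step 5 — Current: I = V / Z = -0.09948 + j0.1176 A = 0.154∠130.2° A.
Step 6 — Complex power: S = V·I* = 0.7118 + j2.981 VA.
Step 7 — Real power: P = Re(S) = 0.7118 W.
Step 8 — Reactive power: Q = Im(S) = 2.981 VAR.
Step 9 — Apparent power: |S| = 3.065 VA.
Step 10 — Power factor: PF = P/|S| = 0.2322 (lagging).

(a) P = 0.7118 W  (b) Q = 2.981 VAR  (c) S = 3.065 VA  (d) PF = 0.2322 (lagging)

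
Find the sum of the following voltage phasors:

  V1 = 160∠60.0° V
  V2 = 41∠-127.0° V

Step 1 — Convert each phasor to rectangular form:
  V1 = 160·(cos(60.0°) + j·sin(60.0°)) = 80 + j138.6 V
  V2 = 41·(cos(-127.0°) + j·sin(-127.0°)) = -24.67 - j32.74 V
Step 2 — Sum components: V_total = 55.33 + j105.8 V.
Step 3 — Convert to polar: |V_total| = 119.4 V, ∠V_total = 62.4°.

V_total = 119.4∠62.4° V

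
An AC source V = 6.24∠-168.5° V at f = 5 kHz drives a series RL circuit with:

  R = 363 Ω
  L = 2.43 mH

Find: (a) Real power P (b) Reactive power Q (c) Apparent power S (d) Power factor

Step 1 — Angular frequency: ω = 2π·f = 2π·5000 = 3.142e+04 rad/s.
Step 2 — Component impedances:
  R: Z = R = 363 Ω
  L: Z = jωL = j·3.142e+04·0.00243 = 0 + j76.34 Ω
Step 3 — Series combination: Z_total = R + L = 363 + j76.34 Ω = 370.9∠11.9° Ω.
Step 4 — Source phasor: V = 6.24∠-168.5° V = -6.115 - j1.244 V.
Step 5 — Current: I = V / Z = -0.01682 + j0.0001105 A = 0.01682∠179.6° A.
Step 6 — Complex power: S = V·I* = 0.1027 + j0.0216 VA.
Step 7 — Real power: P = Re(S) = 0.1027 W.
Step 8 — Reactive power: Q = Im(S) = 0.0216 VAR.
Step 9 — Apparent power: |S| = 0.105 VA.
Step 10 — Power factor: PF = P/|S| = 0.9786 (lagging).

(a) P = 0.1027 W  (b) Q = 0.0216 VAR  (c) S = 0.105 VA  (d) PF = 0.9786 (lagging)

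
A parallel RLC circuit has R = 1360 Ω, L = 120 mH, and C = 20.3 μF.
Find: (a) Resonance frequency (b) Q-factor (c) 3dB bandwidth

Step 1 — Resonance: ω₀ = 1/√(LC) = 1/√(0.12·2.03e-05) = 640.7 rad/s.
Step 2 — f₀ = ω₀/(2π) = 102 Hz.
Step 3 — Parallel Q: Q = R/(ω₀L) = 1360/(640.7·0.12) = 17.69.
Step 4 — Bandwidth: Δω = ω₀/Q = 36.22 rad/s; BW = Δω/(2π) = 5.765 Hz.

(a) f₀ = 102 Hz  (b) Q = 17.69  (c) BW = 5.765 Hz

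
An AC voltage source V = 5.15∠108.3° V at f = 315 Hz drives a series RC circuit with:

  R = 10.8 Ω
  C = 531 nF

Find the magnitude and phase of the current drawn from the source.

Step 1 — Angular frequency: ω = 2π·f = 2π·315 = 1979 rad/s.
Step 2 — Component impedances:
  R: Z = R = 10.8 Ω
  C: Z = 1/(jωC) = -j/(ω·C) = 0 - j951.5 Ω
Step 3 — Series combination: Z_total = R + C = 10.8 - j951.5 Ω = 951.6∠-89.3° Ω.
Step 4 — Source phasor: V = 5.15∠108.3° V = -1.617 + j4.89 V.
Step 5 — Ohm's law: I = V / Z_total = (-1.617 + j4.89) / (10.8 - j951.5) = -0.005157 - j0.001641 A.
Step 6 — Convert to polar: |I| = 0.005412 A, ∠I = -162.4°.

I = 0.005412∠-162.4° A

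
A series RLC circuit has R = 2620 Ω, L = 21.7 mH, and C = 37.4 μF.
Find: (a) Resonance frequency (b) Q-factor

Step 1 — Resonance condition Im(Z)=0 gives ω₀ = 1/√(LC).
Step 2 — ω₀ = 1/√(0.0217·3.74e-05) = 1110 rad/s.
Step 3 — f₀ = ω₀/(2π) = 176.7 Hz.
Step 4 — Series Q: Q = ω₀L/R = 1110·0.0217/2620 = 0.009194.

(a) f₀ = 176.7 Hz  (b) Q = 0.009194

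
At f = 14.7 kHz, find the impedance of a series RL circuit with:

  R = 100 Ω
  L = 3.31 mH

Step 1 — Angular frequency: ω = 2π·f = 2π·1.47e+04 = 9.236e+04 rad/s.
Step 2 — Component impedances:
  R: Z = R = 100 Ω
  L: Z = jωL = j·9.236e+04·0.00331 = 0 + j305.7 Ω
Step 3 — Series combination: Z_total = R + L = 100 + j305.7 Ω = 321.7∠71.9° Ω.

Z = 100 + j305.7 Ω = 321.7∠71.9° Ω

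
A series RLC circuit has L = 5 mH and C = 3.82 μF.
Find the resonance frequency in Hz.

Step 1 — Resonance condition Im(Z)=0 gives ω₀ = 1/√(LC).
Step 2 — ω₀ = 1/√(0.005·3.82e-06) = 7236 rad/s.
Step 3 — f₀ = ω₀/(2π) = 1152 Hz.

f₀ = 1152 Hz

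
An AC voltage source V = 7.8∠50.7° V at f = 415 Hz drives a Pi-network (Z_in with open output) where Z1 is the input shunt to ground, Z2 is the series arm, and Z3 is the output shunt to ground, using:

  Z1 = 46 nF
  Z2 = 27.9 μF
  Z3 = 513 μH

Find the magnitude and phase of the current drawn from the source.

Step 1 — Angular frequency: ω = 2π·f = 2π·415 = 2608 rad/s.
Step 2 — Component impedances:
  Z1: Z = 1/(jωC) = -j/(ω·C) = 0 - j8337 Ω
  Z2: Z = 1/(jωC) = -j/(ω·C) = 0 - j13.75 Ω
  Z3: Z = jωL = j·2608·0.000513 = 0 + j1.338 Ω
Step 3 — With open output, the series arm Z2 and the output shunt Z3 appear in series to ground: Z2 + Z3 = 0 - j12.41 Ω.
Step 4 — Parallel with input shunt Z1: Z_in = Z1 || (Z2 + Z3) = 0 - j12.39 Ω = 12.39∠-90.0° Ω.
Step 5 — Source phasor: V = 7.8∠50.7° V = 4.94 + j6.036 V.
Step 6 — Ohm's law: I = V / Z_total = (4.94 + j6.036) / (0 - j12.39) = -0.4872 + j0.3988 A.
Step 7 — Convert to polar: |I| = 0.6296 A, ∠I = 140.7°.

I = 0.6296∠140.7° A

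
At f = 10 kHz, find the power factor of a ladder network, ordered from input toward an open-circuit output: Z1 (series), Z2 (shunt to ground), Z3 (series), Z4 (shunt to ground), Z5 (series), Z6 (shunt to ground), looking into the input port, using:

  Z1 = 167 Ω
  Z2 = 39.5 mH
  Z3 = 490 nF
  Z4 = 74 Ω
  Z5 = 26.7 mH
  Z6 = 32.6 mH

Step 1 — Angular frequency: ω = 2π·f = 2π·1e+04 = 6.283e+04 rad/s.
Step 2 — Component impedances:
  Z1: Z = R = 167 Ω
  Z2: Z = jωL = j·6.283e+04·0.0395 = 0 + j2482 Ω
  Z3: Z = 1/(jωC) = -j/(ω·C) = 0 - j32.48 Ω
  Z4: Z = R = 74 Ω
  Z5: Z = jωL = j·6.283e+04·0.0267 = 0 + j1678 Ω
  Z6: Z = jωL = j·6.283e+04·0.0326 = 0 + j2048 Ω
Step 3 — Ladder network (open output): work backward from the far end, alternating series and parallel combinations. Z_in = 242.8 - j29.12 Ω = 244.5∠-6.8° Ω.
Step 4 — Power factor: PF = cos(φ) = Re(Z)/|Z| = 242.79/244.53 = 0.9929.
Step 5 — Type: Im(Z) = -29.12 ⇒ leading (phase φ = -6.8°).

PF = 0.9929 (leading, φ = -6.8°)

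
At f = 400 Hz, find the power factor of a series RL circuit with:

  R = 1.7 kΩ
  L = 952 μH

Step 1 — Angular frequency: ω = 2π·f = 2π·400 = 2513 rad/s.
Step 2 — Component impedances:
  R: Z = R = 1700 Ω
  L: Z = jωL = j·2513·0.000952 = 0 + j2.393 Ω
Step 3 — Series combination: Z_total = R + L = 1700 + j2.393 Ω = 1700∠0.1° Ω.
Step 4 — Power factor: PF = cos(φ) = Re(Z)/|Z| = 1700/1700 = 1.
Step 5 — Type: Im(Z) = 2.393 ⇒ lagging (phase φ = 0.1°).

PF = 1 (lagging, φ = 0.1°)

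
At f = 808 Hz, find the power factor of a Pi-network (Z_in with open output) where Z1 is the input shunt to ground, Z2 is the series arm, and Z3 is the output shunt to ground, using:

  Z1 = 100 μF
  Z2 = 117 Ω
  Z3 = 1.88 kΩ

Step 1 — Angular frequency: ω = 2π·f = 2π·808 = 5077 rad/s.
Step 2 — Component impedances:
  Z1: Z = 1/(jωC) = -j/(ω·C) = 0 - j1.97 Ω
  Z2: Z = R = 117 Ω
  Z3: Z = R = 1880 Ω
Step 3 — With open output, the series arm Z2 and the output shunt Z3 appear in series to ground: Z2 + Z3 = 1997 Ω.
Step 4 — Parallel with input shunt Z1: Z_in = Z1 || (Z2 + Z3) = 0.001943 - j1.97 Ω = 1.97∠-89.9° Ω.
Step 5 — Power factor: PF = cos(φ) = Re(Z)/|Z| = 0.001943/1.97 = 0.0009863.
Step 6 — Type: Im(Z) = -1.97 ⇒ leading (phase φ = -89.9°).

PF = 0.0009863 (leading, φ = -89.9°)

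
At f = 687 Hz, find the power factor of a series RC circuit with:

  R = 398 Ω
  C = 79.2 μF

Step 1 — Angular frequency: ω = 2π·f = 2π·687 = 4317 rad/s.
Step 2 — Component impedances:
  R: Z = R = 398 Ω
  C: Z = 1/(jωC) = -j/(ω·C) = 0 - j2.925 Ω
Step 3 — Series combination: Z_total = R + C = 398 - j2.925 Ω = 398∠-0.4° Ω.
Step 4 — Power factor: PF = cos(φ) = Re(Z)/|Z| = 398/398 = 1.
Step 5 — Type: Im(Z) = -2.925 ⇒ leading (phase φ = -0.4°).

PF = 1 (leading, φ = -0.4°)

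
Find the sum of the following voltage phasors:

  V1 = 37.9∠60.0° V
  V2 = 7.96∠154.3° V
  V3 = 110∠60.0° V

Step 1 — Convert each phasor to rectangular form:
  V1 = 37.9·(cos(60.0°) + j·sin(60.0°)) = 18.95 + j32.82 V
  V2 = 7.96·(cos(154.3°) + j·sin(154.3°)) = -7.173 + j3.452 V
  V3 = 110·(cos(60.0°) + j·sin(60.0°)) = 55 + j95.26 V
Step 2 — Sum components: V_total = 66.78 + j131.5 V.
Step 3 — Convert to polar: |V_total| = 147.5 V, ∠V_total = 63.1°.

V_total = 147.5∠63.1° V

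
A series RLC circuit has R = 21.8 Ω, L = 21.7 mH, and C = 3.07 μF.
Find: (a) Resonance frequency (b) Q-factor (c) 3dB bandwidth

Step 1 — Resonance: ω₀ = 1/√(LC) = 1/√(0.0217·3.07e-06) = 3874 rad/s.
Step 2 — f₀ = ω₀/(2π) = 616.6 Hz.
Step 3 — Series Q: Q = ω₀L/R = 3874·0.0217/21.8 = 3.857.
Step 4 — Bandwidth: Δω = ω₀/Q = 1005 rad/s; BW = Δω/(2π) = 159.9 Hz.

(a) f₀ = 616.6 Hz  (b) Q = 3.857  (c) BW = 159.9 Hz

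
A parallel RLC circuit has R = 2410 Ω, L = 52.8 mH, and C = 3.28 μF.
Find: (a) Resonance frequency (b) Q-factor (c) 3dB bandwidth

Step 1 — Resonance: ω₀ = 1/√(LC) = 1/√(0.0528·3.28e-06) = 2403 rad/s.
Step 2 — f₀ = ω₀/(2π) = 382.4 Hz.
Step 3 — Parallel Q: Q = R/(ω₀L) = 2410/(2403·0.0528) = 18.99.
Step 4 — Bandwidth: Δω = ω₀/Q = 126.5 rad/s; BW = Δω/(2π) = 20.13 Hz.

(a) f₀ = 382.4 Hz  (b) Q = 18.99  (c) BW = 20.13 Hz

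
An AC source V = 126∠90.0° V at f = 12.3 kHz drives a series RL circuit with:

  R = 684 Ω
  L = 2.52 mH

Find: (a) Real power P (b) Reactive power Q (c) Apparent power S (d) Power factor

Step 1 — Angular frequency: ω = 2π·f = 2π·1.23e+04 = 7.728e+04 rad/s.
Step 2 — Component impedances:
  R: Z = R = 684 Ω
  L: Z = jωL = j·7.728e+04·0.00252 = 0 + j194.8 Ω
Step 3 — Series combination: Z_total = R + L = 684 + j194.8 Ω = 711.2∠15.9° Ω.
Step 4 — Source phasor: V = 126∠90.0° V = 0 + j126 V.
Step 5 — Current: I = V / Z = 0.04852 + j0.1704 A = 0.1772∠74.1° A.
Step 6 — Complex power: S = V·I* = 21.47 + j6.113 VA.
Step 7 — Real power: P = Re(S) = 21.47 W.
Step 8 — Reactive power: Q = Im(S) = 6.113 VAR.
Step 9 — Apparent power: |S| = 22.32 VA.
Step 10 — Power factor: PF = P/|S| = 0.9618 (lagging).

(a) P = 21.47 W  (b) Q = 6.113 VAR  (c) S = 22.32 VA  (d) PF = 0.9618 (lagging)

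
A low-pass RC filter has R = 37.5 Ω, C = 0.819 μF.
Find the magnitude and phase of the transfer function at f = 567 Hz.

Step 1 — Angular frequency: ω = 2π·567 = 3563 rad/s.
Step 2 — Transfer function: H(jω) = 1/(1 + jωRC).
Step 3 — Denominator: 1 + jωRC = 1 + j·3563·37.5·8.19e-07 = 1 + j0.1094.
Step 4 — H = 0.9882 - j0.1081.
Step 5 — Magnitude: |H| = 0.9941 (-0.1 dB); phase: φ = -6.2°.

|H| = 0.9941 (-0.1 dB), φ = -6.2°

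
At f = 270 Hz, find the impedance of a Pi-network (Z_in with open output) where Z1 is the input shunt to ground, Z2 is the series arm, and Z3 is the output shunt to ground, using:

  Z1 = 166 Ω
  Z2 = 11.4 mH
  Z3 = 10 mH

Step 1 — Angular frequency: ω = 2π·f = 2π·270 = 1696 rad/s.
Step 2 — Component impedances:
  Z1: Z = R = 166 Ω
  Z2: Z = jωL = j·1696·0.0114 = 0 + j19.34 Ω
  Z3: Z = jωL = j·1696·0.01 = 0 + j16.96 Ω
Step 3 — With open output, the series arm Z2 and the output shunt Z3 appear in series to ground: Z2 + Z3 = 0 + j36.3 Ω.
Step 4 — Parallel with input shunt Z1: Z_in = Z1 || (Z2 + Z3) = 7.577 + j34.65 Ω = 35.47∠77.7° Ω.

Z = 7.577 + j34.65 Ω = 35.47∠77.7° Ω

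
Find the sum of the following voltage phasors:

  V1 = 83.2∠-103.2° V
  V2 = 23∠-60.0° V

Step 1 — Convert each phasor to rectangular form:
  V1 = 83.2·(cos(-103.2°) + j·sin(-103.2°)) = -19 - j81 V
  V2 = 23·(cos(-60.0°) + j·sin(-60.0°)) = 11.5 - j19.92 V
Step 2 — Sum components: V_total = -7.499 - j100.9 V.
Step 3 — Convert to polar: |V_total| = 101.2 V, ∠V_total = -94.2°.

V_total = 101.2∠-94.2° V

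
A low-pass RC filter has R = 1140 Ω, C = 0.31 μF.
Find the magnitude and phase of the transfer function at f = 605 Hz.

Step 1 — Angular frequency: ω = 2π·605 = 3801 rad/s.
Step 2 — Transfer function: H(jω) = 1/(1 + jωRC).
Step 3 — Denominator: 1 + jωRC = 1 + j·3801·1140·3.1e-07 = 1 + j1.343.
Step 4 — H = 0.3565 - j0.479.
Step 5 — Magnitude: |H| = 0.5971 (-4.5 dB); phase: φ = -53.3°.

|H| = 0.5971 (-4.5 dB), φ = -53.3°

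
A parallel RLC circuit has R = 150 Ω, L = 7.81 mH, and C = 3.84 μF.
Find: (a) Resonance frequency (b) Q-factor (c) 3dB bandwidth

Step 1 — Resonance: ω₀ = 1/√(LC) = 1/√(0.00781·3.84e-06) = 5774 rad/s.
Step 2 — f₀ = ω₀/(2π) = 919 Hz.
Step 3 — Parallel Q: Q = R/(ω₀L) = 150/(5774·0.00781) = 3.326.
Step 4 — Bandwidth: Δω = ω₀/Q = 1736 rad/s; BW = Δω/(2π) = 276.3 Hz.

(a) f₀ = 919 Hz  (b) Q = 3.326  (c) BW = 276.3 Hz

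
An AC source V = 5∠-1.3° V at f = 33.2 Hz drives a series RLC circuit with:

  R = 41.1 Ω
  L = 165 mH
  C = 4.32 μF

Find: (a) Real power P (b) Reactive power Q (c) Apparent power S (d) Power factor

Step 1 — Angular frequency: ω = 2π·f = 2π·33.2 = 208.6 rad/s.
Step 2 — Component impedances:
  R: Z = R = 41.1 Ω
  L: Z = jωL = j·208.6·0.165 = 0 + j34.42 Ω
  C: Z = 1/(jωC) = -j/(ω·C) = 0 - j1110 Ω
Step 3 — Series combination: Z_total = R + L + C = 41.1 - j1075 Ω = 1076∠-87.8° Ω.
Step 4 — Source phasor: V = 5∠-1.3° V = 4.999 - j0.1134 V.
Step 5 — Current: I = V / Z = 0.0002828 + j0.004638 A = 0.004647∠86.5° A.
Step 6 — Complex power: S = V·I* = 0.0008874 - j0.02322 VA.
Step 7 — Real power: P = Re(S) = 0.0008874 W.
Step 8 — Reactive power: Q = Im(S) = -0.02322 VAR.
Step 9 — Apparent power: |S| = 0.02323 VA.
Step 10 — Power factor: PF = P/|S| = 0.0382 (leading).

(a) P = 0.0008874 W  (b) Q = -0.02322 VAR  (c) S = 0.02323 VA  (d) PF = 0.0382 (leading)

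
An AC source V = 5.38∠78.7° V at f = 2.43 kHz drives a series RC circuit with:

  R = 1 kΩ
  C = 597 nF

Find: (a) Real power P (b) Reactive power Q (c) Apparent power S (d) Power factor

Step 1 — Angular frequency: ω = 2π·f = 2π·2430 = 1.527e+04 rad/s.
Step 2 — Component impedances:
  R: Z = R = 1000 Ω
  C: Z = 1/(jωC) = -j/(ω·C) = 0 - j109.7 Ω
Step 3 — Series combination: Z_total = R + C = 1000 - j109.7 Ω = 1006∠-6.3° Ω.
Step 4 — Source phasor: V = 5.38∠78.7° V = 1.054 + j5.276 V.
Step 5 — Current: I = V / Z = 0.0004697 + j0.005327 A = 0.005348∠85.0° A.
Step 6 — Complex power: S = V·I* = 0.0286 - j0.003138 VA.
Step 7 — Real power: P = Re(S) = 0.0286 W.
Step 8 — Reactive power: Q = Im(S) = -0.003138 VAR.
Step 9 — Apparent power: |S| = 0.02877 VA.
Step 10 — Power factor: PF = P/|S| = 0.994 (leading).

(a) P = 0.0286 W  (b) Q = -0.003138 VAR  (c) S = 0.02877 VA  (d) PF = 0.994 (leading)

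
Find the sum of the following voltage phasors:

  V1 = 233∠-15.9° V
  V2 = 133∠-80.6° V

Step 1 — Convert each phasor to rectangular form:
  V1 = 233·(cos(-15.9°) + j·sin(-15.9°)) = 224.1 - j63.83 V
  V2 = 133·(cos(-80.6°) + j·sin(-80.6°)) = 21.72 - j131.2 V
Step 2 — Sum components: V_total = 245.8 - j195 V.
Step 3 — Convert to polar: |V_total| = 313.8 V, ∠V_total = -38.4°.

V_total = 313.8∠-38.4° V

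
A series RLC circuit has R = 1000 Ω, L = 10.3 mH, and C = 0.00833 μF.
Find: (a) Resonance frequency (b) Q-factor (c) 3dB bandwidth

Step 1 — Resonance: ω₀ = 1/√(LC) = 1/√(0.0103·8.33e-09) = 1.08e+05 rad/s.
Step 2 — f₀ = ω₀/(2π) = 1.718e+04 Hz.
Step 3 — Series Q: Q = ω₀L/R = 1.08e+05·0.0103/1000 = 1.112.
Step 4 — Bandwidth: Δω = ω₀/Q = 9.709e+04 rad/s; BW = Δω/(2π) = 1.545e+04 Hz.

(a) f₀ = 1.718e+04 Hz  (b) Q = 1.112  (c) BW = 1.545e+04 Hz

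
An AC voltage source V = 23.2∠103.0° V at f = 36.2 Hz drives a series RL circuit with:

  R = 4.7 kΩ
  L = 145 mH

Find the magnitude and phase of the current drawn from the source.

Step 1 — Angular frequency: ω = 2π·f = 2π·36.2 = 227.5 rad/s.
Step 2 — Component impedances:
  R: Z = R = 4700 Ω
  L: Z = jωL = j·227.5·0.145 = 0 + j32.98 Ω
Step 3 — Series combination: Z_total = R + L = 4700 + j32.98 Ω = 4700∠0.4° Ω.
Step 4 — Source phasor: V = 23.2∠103.0° V = -5.219 + j22.61 V.
Step 5 — Ohm's law: I = V / Z_total = (-5.219 + j22.61) / (4700 + j32.98) = -0.001077 + j0.004817 A.
Step 6 — Convert to polar: |I| = 0.004936 A, ∠I = 102.6°.

I = 0.004936∠102.6° A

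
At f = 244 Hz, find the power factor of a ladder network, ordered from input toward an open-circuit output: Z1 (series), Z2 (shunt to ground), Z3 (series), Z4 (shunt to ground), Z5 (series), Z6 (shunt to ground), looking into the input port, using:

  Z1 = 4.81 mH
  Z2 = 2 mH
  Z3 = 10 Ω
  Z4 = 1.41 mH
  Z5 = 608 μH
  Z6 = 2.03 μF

Step 1 — Angular frequency: ω = 2π·f = 2π·244 = 1533 rad/s.
Step 2 — Component impedances:
  Z1: Z = jωL = j·1533·0.00481 = 0 + j7.374 Ω
  Z2: Z = jωL = j·1533·0.002 = 0 + j3.066 Ω
  Z3: Z = R = 10 Ω
  Z4: Z = jωL = j·1533·0.00141 = 0 + j2.162 Ω
  Z5: Z = jωL = j·1533·0.000608 = 0 + j0.9321 Ω
  Z6: Z = 1/(jωC) = -j/(ω·C) = 0 - j321.3 Ω
Step 3 — Ladder network (open output): work backward from the far end, alternating series and parallel combinations. Z_in = 0.7375 + j10.05 Ω = 10.08∠85.8° Ω.
Step 4 — Power factor: PF = cos(φ) = Re(Z)/|Z| = 0.7375/10.08 = 0.07316.
Step 5 — Type: Im(Z) = 10.05 ⇒ lagging (phase φ = 85.8°).

PF = 0.07316 (lagging, φ = 85.8°)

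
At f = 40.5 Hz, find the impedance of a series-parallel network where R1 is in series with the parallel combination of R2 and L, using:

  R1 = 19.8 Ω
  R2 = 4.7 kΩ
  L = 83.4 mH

Step 1 — Angular frequency: ω = 2π·f = 2π·40.5 = 254.5 rad/s.
Step 2 — Component impedances:
  R1: Z = R = 19.8 Ω
  R2: Z = R = 4700 Ω
  L: Z = jωL = j·254.5·0.0834 = 0 + j21.22 Ω
Step 3 — Parallel branch: R2 || L = 1/(1/R2 + 1/L) = 0.09583 + j21.22 Ω.
Step 4 — Series with R1: Z_total = R1 + (R2 || L) = 19.9 + j21.22 Ω = 29.09∠46.8° Ω.

Z = 19.9 + j21.22 Ω = 29.09∠46.8° Ω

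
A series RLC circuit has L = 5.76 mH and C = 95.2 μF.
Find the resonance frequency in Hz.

Step 1 — Resonance condition Im(Z)=0 gives ω₀ = 1/√(LC).
Step 2 — ω₀ = 1/√(0.00576·9.52e-05) = 1350 rad/s.
Step 3 — f₀ = ω₀/(2π) = 214.9 Hz.

f₀ = 214.9 Hz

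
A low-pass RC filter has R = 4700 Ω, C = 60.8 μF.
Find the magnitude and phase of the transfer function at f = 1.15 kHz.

Step 1 — Angular frequency: ω = 2π·1150 = 7226 rad/s.
Step 2 — Transfer function: H(jω) = 1/(1 + jωRC).
Step 3 — Denominator: 1 + jωRC = 1 + j·7226·4700·6.08e-05 = 1 + j2065.
Step 4 — H = 2.346e-07 - j0.0004843.
Step 5 — Magnitude: |H| = 0.0004843 (-66.3 dB); phase: φ = -90.0°.

|H| = 0.0004843 (-66.3 dB), φ = -90.0°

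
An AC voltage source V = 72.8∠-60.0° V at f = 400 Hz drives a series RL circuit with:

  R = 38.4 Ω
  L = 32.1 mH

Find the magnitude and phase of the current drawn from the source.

Step 1 — Angular frequency: ω = 2π·f = 2π·400 = 2513 rad/s.
Step 2 — Component impedances:
  R: Z = R = 38.4 Ω
  L: Z = jωL = j·2513·0.0321 = 0 + j80.68 Ω
Step 3 — Series combination: Z_total = R + L = 38.4 + j80.68 Ω = 89.35∠64.5° Ω.
Step 4 — Source phasor: V = 72.8∠-60.0° V = 36.4 - j63.05 V.
Step 5 — Ohm's law: I = V / Z_total = (36.4 - j63.05) / (38.4 + j80.68) = -0.462 - j0.6711 A.
Step 6 — Convert to polar: |I| = 0.8148 A, ∠I = -124.5°.

I = 0.8148∠-124.5° A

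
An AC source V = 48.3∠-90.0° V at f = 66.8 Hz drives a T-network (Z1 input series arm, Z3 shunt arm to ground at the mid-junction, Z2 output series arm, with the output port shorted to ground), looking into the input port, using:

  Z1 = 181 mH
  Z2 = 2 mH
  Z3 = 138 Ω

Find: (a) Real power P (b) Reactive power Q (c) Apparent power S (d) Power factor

Step 1 — Angular frequency: ω = 2π·f = 2π·66.8 = 419.7 rad/s.
Step 2 — Component impedances:
  Z1: Z = jωL = j·419.7·0.181 = 0 + j75.97 Ω
  Z2: Z = jωL = j·419.7·0.002 = 0 + j0.8394 Ω
  Z3: Z = R = 138 Ω
Step 3 — With the output port shorted to ground, the output series arm Z2 runs from the junction to ground; the shunt arm Z3 also runs from the junction to ground. They appear in parallel: Z3 || Z2 = 0.005106 + j0.8394 Ω.
Step 4 — Series with input arm Z1: Z_in = Z1 + (Z3 || Z2) = 0.005106 + j76.81 Ω = 76.81∠90.0° Ω.
Step 5 — Source phasor: V = 48.3∠-90.0° V = 0 - j48.3 V.
Step 6 — Current: I = V / Z = -0.6288 - j4.18e-05 A = 0.6288∠-180.0° A.
Step 7 — Complex power: S = V·I* = 0.002019 + j30.37 VA.
Step 8 — Real power: P = Re(S) = 0.002019 W.
Step 9 — Reactive power: Q = Im(S) = 30.37 VAR.
Step 10 — Apparent power: |S| = 30.37 VA.
Step 11 — Power factor: PF = P/|S| = 6.648e-05 (lagging).

(a) P = 0.002019 W  (b) Q = 30.37 VAR  (c) S = 30.37 VA  (d) PF = 6.648e-05 (lagging)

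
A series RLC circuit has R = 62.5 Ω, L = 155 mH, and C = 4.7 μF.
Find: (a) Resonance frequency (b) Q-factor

Step 1 — Resonance condition Im(Z)=0 gives ω₀ = 1/√(LC).
Step 2 — ω₀ = 1/√(0.155·4.7e-06) = 1172 rad/s.
Step 3 — f₀ = ω₀/(2π) = 186.5 Hz.
Step 4 — Series Q: Q = ω₀L/R = 1172·0.155/62.5 = 2.906.

(a) f₀ = 186.5 Hz  (b) Q = 2.906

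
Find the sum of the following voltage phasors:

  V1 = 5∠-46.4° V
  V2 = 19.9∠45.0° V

Step 1 — Convert each phasor to rectangular form:
  V1 = 5·(cos(-46.4°) + j·sin(-46.4°)) = 3.448 - j3.621 V
  V2 = 19.9·(cos(45.0°) + j·sin(45.0°)) = 14.07 + j14.07 V
Step 2 — Sum components: V_total = 17.52 + j10.45 V.
Step 3 — Convert to polar: |V_total| = 20.4 V, ∠V_total = 30.8°.

V_total = 20.4∠30.8° V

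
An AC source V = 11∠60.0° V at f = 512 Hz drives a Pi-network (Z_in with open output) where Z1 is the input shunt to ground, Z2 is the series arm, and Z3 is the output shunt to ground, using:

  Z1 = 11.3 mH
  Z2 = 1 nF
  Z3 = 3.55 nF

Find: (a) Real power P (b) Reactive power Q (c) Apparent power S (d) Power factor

Step 1 — Angular frequency: ω = 2π·f = 2π·512 = 3217 rad/s.
Step 2 — Component impedances:
  Z1: Z = jωL = j·3217·0.0113 = 0 + j36.35 Ω
  Z2: Z = 1/(jωC) = -j/(ω·C) = 0 - j3.108e+05 Ω
  Z3: Z = 1/(jωC) = -j/(ω·C) = 0 - j8.756e+04 Ω
Step 3 — With open output, the series arm Z2 and the output shunt Z3 appear in series to ground: Z2 + Z3 = 0 - j3.984e+05 Ω.
Step 4 — Parallel with input shunt Z1: Z_in = Z1 || (Z2 + Z3) = 0 + j36.36 Ω = 36.36∠90.0° Ω.
Step 5 — Source phasor: V = 11∠60.0° V = 5.5 + j9.526 V.
Step 6 — Current: I = V / Z = 0.262 - j0.1513 A = 0.3026∠-30.0° A.
Step 7 — Complex power: S = V·I* = 0 + j3.328 VA.
Step 8 — Real power: P = Re(S) = 0 W.
Step 9 — Reactive power: Q = Im(S) = 3.328 VAR.
Step 10 — Apparent power: |S| = 3.328 VA.
Step 11 — Power factor: PF = P/|S| = 0 (lagging).

(a) P = 0 W  (b) Q = 3.328 VAR  (c) S = 3.328 VA  (d) PF = 0 (lagging)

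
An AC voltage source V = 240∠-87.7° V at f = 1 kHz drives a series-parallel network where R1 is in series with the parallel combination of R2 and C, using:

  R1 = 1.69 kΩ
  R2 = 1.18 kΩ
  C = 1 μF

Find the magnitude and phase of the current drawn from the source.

Step 1 — Angular frequency: ω = 2π·f = 2π·1000 = 6283 rad/s.
Step 2 — Component impedances:
  R1: Z = R = 1690 Ω
  R2: Z = R = 1180 Ω
  C: Z = 1/(jωC) = -j/(ω·C) = 0 - j159.2 Ω
Step 3 — Parallel branch: R2 || C = 1/(1/R2 + 1/C) = 21.08 - j156.3 Ω.
Step 4 — Series with R1: Z_total = R1 + (R2 || C) = 1711 - j156.3 Ω = 1718∠-5.2° Ω.
Step 5 — Source phasor: V = 240∠-87.7° V = 9.632 - j239.8 V.
Step 6 — Ohm's law: I = V / Z_total = (9.632 - j239.8) / (1711 - j156.3) = 0.01828 - j0.1385 A.
Step 7 — Convert to polar: |I| = 0.1397 A, ∠I = -82.5°.

I = 0.1397∠-82.5° A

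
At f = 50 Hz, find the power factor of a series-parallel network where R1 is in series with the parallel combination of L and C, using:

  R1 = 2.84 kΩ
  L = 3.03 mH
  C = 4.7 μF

Step 1 — Angular frequency: ω = 2π·f = 2π·50 = 314.2 rad/s.
Step 2 — Component impedances:
  R1: Z = R = 2840 Ω
  L: Z = jωL = j·314.2·0.00303 = 0 + j0.9519 Ω
  C: Z = 1/(jωC) = -j/(ω·C) = 0 - j677.3 Ω
Step 3 — Parallel branch: L || C = 1/(1/L + 1/C) = 0 + j0.9532 Ω.
Step 4 — Series with R1: Z_total = R1 + (L || C) = 2840 + j0.9532 Ω = 2840∠0.0° Ω.
Step 5 — Power factor: PF = cos(φ) = Re(Z)/|Z| = 2840/2840 = 1.
Step 6 — Type: Im(Z) = 0.9532 ⇒ lagging (phase φ = 0.0°).

PF = 1 (lagging, φ = 0.0°)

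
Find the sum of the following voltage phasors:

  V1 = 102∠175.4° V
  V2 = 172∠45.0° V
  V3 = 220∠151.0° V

Step 1 — Convert each phasor to rectangular form:
  V1 = 102·(cos(175.4°) + j·sin(175.4°)) = -101.7 + j8.18 V
  V2 = 172·(cos(45.0°) + j·sin(45.0°)) = 121.6 + j121.6 V
  V3 = 220·(cos(151.0°) + j·sin(151.0°)) = -192.4 + j106.7 V
Step 2 — Sum components: V_total = -172.5 + j236.5 V.
Step 3 — Convert to polar: |V_total| = 292.7 V, ∠V_total = 126.1°.

V_total = 292.7∠126.1° V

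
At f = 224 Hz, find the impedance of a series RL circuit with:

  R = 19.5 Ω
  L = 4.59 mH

Step 1 — Angular frequency: ω = 2π·f = 2π·224 = 1407 rad/s.
Step 2 — Component impedances:
  R: Z = R = 19.5 Ω
  L: Z = jωL = j·1407·0.00459 = 0 + j6.46 Ω
Step 3 — Series combination: Z_total = R + L = 19.5 + j6.46 Ω = 20.54∠18.3° Ω.

Z = 19.5 + j6.46 Ω = 20.54∠18.3° Ω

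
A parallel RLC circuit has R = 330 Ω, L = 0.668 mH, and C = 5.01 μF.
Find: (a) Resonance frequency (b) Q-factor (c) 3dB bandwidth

Step 1 — Resonance: ω₀ = 1/√(LC) = 1/√(0.000668·5.01e-06) = 1.729e+04 rad/s.
Step 2 — f₀ = ω₀/(2π) = 2751 Hz.
Step 3 — Parallel Q: Q = R/(ω₀L) = 330/(1.729e+04·0.000668) = 28.58.
Step 4 — Bandwidth: Δω = ω₀/Q = 604.9 rad/s; BW = Δω/(2π) = 96.27 Hz.

(a) f₀ = 2751 Hz  (b) Q = 28.58  (c) BW = 96.27 Hz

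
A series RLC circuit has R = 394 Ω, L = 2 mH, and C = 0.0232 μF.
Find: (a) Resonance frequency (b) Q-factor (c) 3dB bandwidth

Step 1 — Resonance condition Im(Z)=0 gives ω₀ = 1/√(LC).
Step 2 — ω₀ = 1/√(0.002·2.32e-08) = 1.468e+05 rad/s.
Step 3 — f₀ = ω₀/(2π) = 2.336e+04 Hz.
Step 4 — Series Q: Q = ω₀L/R = 1.468e+05·0.002/394 = 0.7452.
Step 5 — 3dB bandwidth: Δω = ω₀/Q = 1.97e+05 rad/s; BW = Δω/(2π) = 3.135e+04 Hz.

(a) f₀ = 2.336e+04 Hz  (b) Q = 0.7452  (c) BW = 3.135e+04 Hz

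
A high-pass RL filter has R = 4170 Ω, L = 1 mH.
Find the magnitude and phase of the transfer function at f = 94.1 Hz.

Step 1 — Angular frequency: ω = 2π·94.1 = 591.2 rad/s.
Step 2 — Transfer function: H(jω) = jωL/(R + jωL).
Step 3 — Numerator jωL = j·0.5912; denominator R + jωL = 4170 + j0.5912.
Step 4 — H = 2.01e-08 + j0.0001418.
Step 5 — Magnitude: |H| = 0.0001418 (-77.0 dB); phase: φ = 90.0°.

|H| = 0.0001418 (-77.0 dB), φ = 90.0°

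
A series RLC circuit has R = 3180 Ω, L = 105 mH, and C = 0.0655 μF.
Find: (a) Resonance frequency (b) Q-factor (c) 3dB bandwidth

Step 1 — Resonance: ω₀ = 1/√(LC) = 1/√(0.105·6.55e-08) = 1.206e+04 rad/s.
Step 2 — f₀ = ω₀/(2π) = 1919 Hz.
Step 3 — Series Q: Q = ω₀L/R = 1.206e+04·0.105/3180 = 0.3982.
Step 4 — Bandwidth: Δω = ω₀/Q = 3.029e+04 rad/s; BW = Δω/(2π) = 4820 Hz.

(a) f₀ = 1919 Hz  (b) Q = 0.3982  (c) BW = 4820 Hz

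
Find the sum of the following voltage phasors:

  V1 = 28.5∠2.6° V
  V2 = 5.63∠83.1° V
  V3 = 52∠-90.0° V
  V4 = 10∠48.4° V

Step 1 — Convert each phasor to rectangular form:
  V1 = 28.5·(cos(2.6°) + j·sin(2.6°)) = 28.47 + j1.293 V
  V2 = 5.63·(cos(83.1°) + j·sin(83.1°)) = 0.6764 + j5.589 V
  V3 = 52·(cos(-90.0°) + j·sin(-90.0°)) = 0 - j52 V
  V4 = 10·(cos(48.4°) + j·sin(48.4°)) = 6.639 + j7.478 V
Step 2 — Sum components: V_total = 35.79 - j37.64 V.
Step 3 — Convert to polar: |V_total| = 51.94 V, ∠V_total = -46.4°.

V_total = 51.94∠-46.4° V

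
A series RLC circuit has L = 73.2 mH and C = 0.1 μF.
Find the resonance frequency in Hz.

Step 1 — Resonance condition Im(Z)=0 gives ω₀ = 1/√(LC).
Step 2 — ω₀ = 1/√(0.0732·1e-07) = 1.169e+04 rad/s.
Step 3 — f₀ = ω₀/(2π) = 1860 Hz.

f₀ = 1860 Hz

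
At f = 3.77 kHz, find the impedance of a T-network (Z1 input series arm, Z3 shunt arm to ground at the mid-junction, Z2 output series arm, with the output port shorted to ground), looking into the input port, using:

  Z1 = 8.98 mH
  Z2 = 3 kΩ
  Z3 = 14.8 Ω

Step 1 — Angular frequency: ω = 2π·f = 2π·3770 = 2.369e+04 rad/s.
Step 2 — Component impedances:
  Z1: Z = jωL = j·2.369e+04·0.00898 = 0 + j212.7 Ω
  Z2: Z = R = 3000 Ω
  Z3: Z = R = 14.8 Ω
Step 3 — With the output port shorted to ground, the output series arm Z2 runs from the junction to ground; the shunt arm Z3 also runs from the junction to ground. They appear in parallel: Z3 || Z2 = 14.73 Ω.
Step 4 — Series with input arm Z1: Z_in = Z1 + (Z3 || Z2) = 14.73 + j212.7 Ω = 213.2∠86.0° Ω.

Z = 14.73 + j212.7 Ω = 213.2∠86.0° Ω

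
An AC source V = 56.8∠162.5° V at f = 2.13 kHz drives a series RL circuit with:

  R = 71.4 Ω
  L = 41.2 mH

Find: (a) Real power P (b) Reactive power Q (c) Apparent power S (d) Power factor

Step 1 — Angular frequency: ω = 2π·f = 2π·2130 = 1.338e+04 rad/s.
Step 2 — Component impedances:
  R: Z = R = 71.4 Ω
  L: Z = jωL = j·1.338e+04·0.0412 = 0 + j551.4 Ω
Step 3 — Series combination: Z_total = R + L = 71.4 + j551.4 Ω = 556∠82.6° Ω.
Step 4 — Source phasor: V = 56.8∠162.5° V = -54.17 + j17.08 V.
Step 5 — Current: I = V / Z = 0.01795 + j0.1006 A = 0.1022∠79.9° A.
Step 6 — Complex power: S = V·I* = 0.7452 + j5.755 VA.
Step 7 — Real power: P = Re(S) = 0.7452 W.
Step 8 — Reactive power: Q = Im(S) = 5.755 VAR.
Step 9 — Apparent power: |S| = 5.803 VA.
Step 10 — Power factor: PF = P/|S| = 0.1284 (lagging).

(a) P = 0.7452 W  (b) Q = 5.755 VAR  (c) S = 5.803 VA  (d) PF = 0.1284 (lagging)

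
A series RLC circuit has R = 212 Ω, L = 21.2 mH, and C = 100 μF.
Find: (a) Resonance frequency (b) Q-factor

Step 1 — Resonance condition Im(Z)=0 gives ω₀ = 1/√(LC).
Step 2 — ω₀ = 1/√(0.0212·0.0001) = 686.8 rad/s.
Step 3 — f₀ = ω₀/(2π) = 109.3 Hz.
Step 4 — Series Q: Q = ω₀L/R = 686.8·0.0212/212 = 0.06868.

(a) f₀ = 109.3 Hz  (b) Q = 0.06868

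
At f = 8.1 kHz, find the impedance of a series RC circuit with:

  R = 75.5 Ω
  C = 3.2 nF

Step 1 — Angular frequency: ω = 2π·f = 2π·8100 = 5.089e+04 rad/s.
Step 2 — Component impedances:
  R: Z = R = 75.5 Ω
  C: Z = 1/(jωC) = -j/(ω·C) = 0 - j6140 Ω
Step 3 — Series combination: Z_total = R + C = 75.5 - j6140 Ω = 6141∠-89.3° Ω.

Z = 75.5 - j6140 Ω = 6141∠-89.3° Ω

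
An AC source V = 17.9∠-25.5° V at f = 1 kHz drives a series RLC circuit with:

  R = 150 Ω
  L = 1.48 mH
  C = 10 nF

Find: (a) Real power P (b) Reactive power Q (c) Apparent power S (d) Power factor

Step 1 — Angular frequency: ω = 2π·f = 2π·1000 = 6283 rad/s.
Step 2 — Component impedances:
  R: Z = R = 150 Ω
  L: Z = jωL = j·6283·0.00148 = 0 + j9.299 Ω
  C: Z = 1/(jωC) = -j/(ω·C) = 0 - j1.592e+04 Ω
Step 3 — Series combination: Z_total = R + L + C = 150 - j1.591e+04 Ω = 1.591e+04∠-89.5° Ω.
Step 4 — Source phasor: V = 17.9∠-25.5° V = 16.16 - j7.706 V.
Step 5 — Current: I = V / Z = 0.000494 + j0.001011 A = 0.001125∠64.0° A.
Step 6 — Complex power: S = V·I* = 0.0001899 - j0.02014 VA.
Step 7 — Real power: P = Re(S) = 0.0001899 W.
Step 8 — Reactive power: Q = Im(S) = -0.02014 VAR.
Step 9 — Apparent power: |S| = 0.02014 VA.
Step 10 — Power factor: PF = P/|S| = 0.00943 (leading).

(a) P = 0.0001899 W  (b) Q = -0.02014 VAR  (c) S = 0.02014 VA  (d) PF = 0.00943 (leading)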